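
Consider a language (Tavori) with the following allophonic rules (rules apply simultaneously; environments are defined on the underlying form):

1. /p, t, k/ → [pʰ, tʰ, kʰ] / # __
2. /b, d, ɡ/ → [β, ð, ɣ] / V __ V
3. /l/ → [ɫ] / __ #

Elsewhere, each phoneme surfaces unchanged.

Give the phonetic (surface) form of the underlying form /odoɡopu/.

[oðoɣopu]

/o/ — not in any rule's target class → [o].
/d/ (between /o/ and /o/): between two vowels, so rule 2 applies → [ð].
/o/ (between /d/ and /ɡ/): no rule targets it → [o].
/ɡ/ meets the environment for rule 2 (between two vowels) → [ɣ].
/o/ — not in any rule's target class → [o].
/p/ (between /o/ and /u/) fails the environment for rule 1, so it stays [p].
/u/ — not in any rule's target class → [u].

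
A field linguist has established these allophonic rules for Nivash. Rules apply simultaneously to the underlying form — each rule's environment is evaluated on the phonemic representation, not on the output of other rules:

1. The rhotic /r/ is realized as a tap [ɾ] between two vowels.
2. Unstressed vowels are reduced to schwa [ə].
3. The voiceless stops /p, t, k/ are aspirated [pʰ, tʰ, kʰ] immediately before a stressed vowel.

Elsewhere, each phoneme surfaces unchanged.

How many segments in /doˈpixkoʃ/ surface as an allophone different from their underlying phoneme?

3

Segments that undergo a rule: /o/ → [ə] (rule 2); /p/ → [pʰ] (rule 3); /o/ → [ə] (rule 2).
All other segments surface unchanged.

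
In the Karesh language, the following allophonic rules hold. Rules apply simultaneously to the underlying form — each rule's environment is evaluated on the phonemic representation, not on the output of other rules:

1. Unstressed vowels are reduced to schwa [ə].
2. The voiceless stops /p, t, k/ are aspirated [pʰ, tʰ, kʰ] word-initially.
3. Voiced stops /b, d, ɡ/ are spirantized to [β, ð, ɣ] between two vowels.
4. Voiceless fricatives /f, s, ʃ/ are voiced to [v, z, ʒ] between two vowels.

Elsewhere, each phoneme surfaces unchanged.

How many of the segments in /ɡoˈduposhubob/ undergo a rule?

Segments that undergo a rule: /o/ → [ə] (rule 1); /d/ → [ð] (rule 3); /o/ → [ə] (rule 1); /u/ → [ə] (rule 1); /b/ → [β] (rule 3); /o/ → [ə] (rule 1).
All other segments surface unchanged.

6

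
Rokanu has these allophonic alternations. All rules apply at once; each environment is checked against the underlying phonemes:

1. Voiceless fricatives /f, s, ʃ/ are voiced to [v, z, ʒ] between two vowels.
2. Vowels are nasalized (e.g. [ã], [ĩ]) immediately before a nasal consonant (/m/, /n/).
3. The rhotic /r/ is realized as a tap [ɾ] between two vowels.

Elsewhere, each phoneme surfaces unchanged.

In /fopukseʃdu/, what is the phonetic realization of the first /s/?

[s]

/s/ (between /k/ and /e/) is in the target of rule 1 but the environment (between two vowels) is not met → [s].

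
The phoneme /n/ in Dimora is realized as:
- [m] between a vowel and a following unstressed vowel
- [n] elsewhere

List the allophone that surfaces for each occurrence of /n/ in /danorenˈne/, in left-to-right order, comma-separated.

Occurrence 1 (position 3): between a vowel and a following unstressed vowel → [m].
Occurrence 2 (position 7): no conditioning environment matches → elsewhere allophone [n].
Occurrence 3 (position 8): no conditioning environment matches → elsewhere allophone [n].

[m], [n], [n]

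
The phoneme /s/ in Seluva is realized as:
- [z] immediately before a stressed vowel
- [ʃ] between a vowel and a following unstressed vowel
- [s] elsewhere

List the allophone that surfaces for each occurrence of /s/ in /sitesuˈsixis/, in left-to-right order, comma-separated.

Occurrence 1 (position 1): no conditioning environment matches → elsewhere allophone [s].
Occurrence 2 (position 5): between a vowel and a following unstressed vowel → [ʃ].
Occurrence 3 (position 7): immediately before a stressed vowel → [z].
Occurrence 4 (position 11): no conditioning environment matches → elsewhere allophone [s].

[s], [ʃ], [z], [s]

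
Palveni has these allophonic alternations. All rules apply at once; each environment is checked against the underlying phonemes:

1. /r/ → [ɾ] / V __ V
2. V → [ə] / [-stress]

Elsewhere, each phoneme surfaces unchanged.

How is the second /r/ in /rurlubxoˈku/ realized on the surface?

/r/ — between /u/ and /l/; rule 1 does not apply here → [r].

[r]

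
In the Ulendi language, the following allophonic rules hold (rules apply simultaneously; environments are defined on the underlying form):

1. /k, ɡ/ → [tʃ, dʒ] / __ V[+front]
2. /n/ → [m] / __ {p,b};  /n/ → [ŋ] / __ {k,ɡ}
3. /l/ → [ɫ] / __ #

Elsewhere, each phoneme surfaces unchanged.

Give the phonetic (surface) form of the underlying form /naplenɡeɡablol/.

[napleŋdʒeɡabloɫ]

/n/ — word-initial; rule 2 does not apply here → [n].
/a/ (between /n/ and /p/) is unaffected → [a].
/p/ (between /a/ and /l/) is unaffected → [p].
/l/ (between /p/ and /e/) is in the target of rule 3 but the environment (word-finally) is not met → [l].
/e/ (between /l/ and /n/) is unaffected → [e].
/n/ — between /e/ and /ɡ/, before a labial or velar stop — surfaces as [ŋ] (rule 2).
/ɡ/ — between /n/ and /e/, before a front vowel — surfaces as [dʒ] (rule 1).
/e/ (between /ɡ/ and /ɡ/) is unaffected → [e].
/ɡ/ (between /e/ and /a/): rule 1 targets it, but not before a front vowel → unchanged [ɡ].
/a/ — not in any rule's target class → [a].
/b/ (between /a/ and /l/) is unaffected → [b].
/l/ (between /b/ and /o/) fails the environment for rule 3, so it stays [l].
/o/ (between /l/ and /l/) is unaffected → [o].
/l/ (word-final): word-finally, so rule 3 applies → [ɫ].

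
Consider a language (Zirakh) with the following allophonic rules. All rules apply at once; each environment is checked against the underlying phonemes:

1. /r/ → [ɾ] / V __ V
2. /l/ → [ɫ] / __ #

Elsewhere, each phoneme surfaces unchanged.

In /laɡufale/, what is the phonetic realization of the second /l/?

/l/ (between /a/ and /e/) fails the environment for rule 2, so it stays [l].

[l]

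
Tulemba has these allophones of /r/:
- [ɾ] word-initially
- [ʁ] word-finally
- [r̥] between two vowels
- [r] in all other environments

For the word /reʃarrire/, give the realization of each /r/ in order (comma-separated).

Occurrence 1 (position 1): word-initially → [ɾ].
Occurrence 2 (position 5): no conditioning environment matches → elsewhere allophone [r].
Occurrence 3 (position 6): no conditioning environment matches → elsewhere allophone [r].
Occurrence 4 (position 8): between two vowels → [r̥].

[ɾ], [r], [r], [r̥]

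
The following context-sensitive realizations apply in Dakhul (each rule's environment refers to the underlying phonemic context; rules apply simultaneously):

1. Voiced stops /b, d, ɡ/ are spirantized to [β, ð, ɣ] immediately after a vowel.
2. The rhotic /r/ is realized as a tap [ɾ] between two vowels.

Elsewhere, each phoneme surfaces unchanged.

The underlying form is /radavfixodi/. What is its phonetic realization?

[raðavfixoði]

/r/ — word-initial; rule 2 does not apply here → [r].
/a/ stays [a].
/d/ meets the environment for rule 1 (immediately after a vowel) → [ð].
/a/ (between /d/ and /v/): no rule targets it → [a].
/v/ (between /a/ and /f/): no rule targets it → [v].
/f/ stays [f].
/i/ stays [i].
/x/ — not in any rule's target class → [x].
/o/ (between /x/ and /d/) is unaffected → [o].
Rule 1 applies to /d/ (between /o/ and /i/: immediately after a vowel) → [ð].
/i/ — not in any rule's target class → [i].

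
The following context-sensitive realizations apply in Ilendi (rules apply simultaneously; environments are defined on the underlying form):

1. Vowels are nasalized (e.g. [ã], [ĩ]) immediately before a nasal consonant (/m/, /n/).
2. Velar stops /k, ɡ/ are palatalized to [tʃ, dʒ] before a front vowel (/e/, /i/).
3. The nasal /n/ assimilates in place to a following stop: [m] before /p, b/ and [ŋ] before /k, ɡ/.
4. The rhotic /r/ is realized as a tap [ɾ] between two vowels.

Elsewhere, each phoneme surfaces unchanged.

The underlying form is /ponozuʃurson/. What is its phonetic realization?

[põnozuʃursõn]

/p/ stays [p].
Rule 1 applies to /o/ (between /p/ and /n/: before a nasal consonant) → [õ].
/n/ (between /o/ and /o/): rule 3 targets it, but not before a labial or velar stop → unchanged [n].
/o/ — between /n/ and /z/; rule 1 does not apply here → [o].
/z/ — not in any rule's target class → [z].
/u/ (between /z/ and /ʃ/) fails the environment for rule 1, so it stays [u].
/ʃ/ (between /u/ and /u/): no rule targets it → [ʃ].
/u/ (between /ʃ/ and /r/): rule 1 targets it, but not before a nasal consonant → unchanged [u].
/r/ (between /u/ and /s/) is in the target of rule 4 but the environment (between two vowels) is not met → [r].
/s/ — not in any rule's target class → [s].
Rule 1 applies to /o/ (between /s/ and /n/: before a nasal consonant) → [õ].
/n/ — word-final; rule 3 does not apply here → [n].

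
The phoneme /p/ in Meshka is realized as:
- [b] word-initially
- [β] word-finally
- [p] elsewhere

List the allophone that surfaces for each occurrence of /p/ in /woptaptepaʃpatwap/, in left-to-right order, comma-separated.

Occurrence 1 (position 3): no conditioning environment matches → elsewhere allophone [p].
Occurrence 2 (position 6): no conditioning environment matches → elsewhere allophone [p].
Occurrence 3 (position 9): no conditioning environment matches → elsewhere allophone [p].
Occurrence 4 (position 12): no conditioning environment matches → elsewhere allophone [p].
Occurrence 5 (position 17): word-finally → [β].

[p], [p], [p], [p], [β]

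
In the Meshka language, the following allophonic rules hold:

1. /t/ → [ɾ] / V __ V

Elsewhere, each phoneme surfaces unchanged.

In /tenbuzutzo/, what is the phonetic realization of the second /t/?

/t/ (between /u/ and /z/) fails the environment for rule 1, so it stays [t].

[t]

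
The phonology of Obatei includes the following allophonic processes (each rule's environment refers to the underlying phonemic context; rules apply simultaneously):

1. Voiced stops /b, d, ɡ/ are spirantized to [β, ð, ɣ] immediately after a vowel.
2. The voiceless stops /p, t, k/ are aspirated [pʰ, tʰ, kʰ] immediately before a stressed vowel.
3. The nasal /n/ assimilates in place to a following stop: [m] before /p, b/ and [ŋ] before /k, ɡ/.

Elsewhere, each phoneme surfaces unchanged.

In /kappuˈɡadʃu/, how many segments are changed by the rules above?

Segments that undergo a rule: /ɡ/ → [ɣ] (rule 1); /d/ → [ð] (rule 1).
All other segments surface unchanged.

2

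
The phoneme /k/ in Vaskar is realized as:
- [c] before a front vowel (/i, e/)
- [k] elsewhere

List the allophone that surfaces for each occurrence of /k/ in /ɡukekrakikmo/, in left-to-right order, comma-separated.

Occurrence 1 (position 3): before a front vowel (/i, e/) → [c].
Occurrence 2 (position 5): no conditioning environment matches → elsewhere allophone [k].
Occurrence 3 (position 8): before a front vowel (/i, e/) → [c].
Occurrence 4 (position 10): no conditioning environment matches → elsewhere allophone [k].

[c], [k], [c], [k]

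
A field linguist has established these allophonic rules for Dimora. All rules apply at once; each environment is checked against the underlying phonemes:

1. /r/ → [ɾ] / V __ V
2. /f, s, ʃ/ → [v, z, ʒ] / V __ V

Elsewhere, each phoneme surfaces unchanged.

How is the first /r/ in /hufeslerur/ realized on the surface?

/r/ meets the environment for rule 1 (between two vowels) → [ɾ].

[ɾ]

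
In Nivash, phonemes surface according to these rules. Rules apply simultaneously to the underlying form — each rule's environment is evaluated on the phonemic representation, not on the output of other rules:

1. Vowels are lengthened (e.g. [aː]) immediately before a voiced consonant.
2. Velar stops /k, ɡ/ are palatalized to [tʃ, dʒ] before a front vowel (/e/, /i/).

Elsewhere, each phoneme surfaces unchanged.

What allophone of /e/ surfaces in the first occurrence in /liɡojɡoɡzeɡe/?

Rule 1 applies to /e/ (between /z/ and /ɡ/: before a voiced consonant) → [eː].

[eː]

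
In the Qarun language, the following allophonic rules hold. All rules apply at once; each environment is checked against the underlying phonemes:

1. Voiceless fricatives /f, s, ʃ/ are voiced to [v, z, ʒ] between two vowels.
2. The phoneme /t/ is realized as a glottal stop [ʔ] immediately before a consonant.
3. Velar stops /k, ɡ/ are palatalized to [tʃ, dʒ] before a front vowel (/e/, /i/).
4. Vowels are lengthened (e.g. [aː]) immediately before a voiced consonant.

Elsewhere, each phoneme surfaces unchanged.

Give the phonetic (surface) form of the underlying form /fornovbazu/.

/f/ (word-initial): rule 1 targets it, but not between two vowels → unchanged [f].
/o/ — between /f/ and /r/, before a voiced consonant — surfaces as [oː] (rule 4).
/r/ — not in any rule's target class → [r].
/n/ — not in any rule's target class → [n].
Rule 4 applies to /o/ (between /n/ and /v/: before a voiced consonant) → [oː].
/v/ stays [v].
/b/ — not in any rule's target class → [b].
/a/ (between /b/ and /z/): before a voiced consonant, so rule 4 applies → [aː].
/z/ (between /a/ and /u/): no rule targets it → [z].
/u/ — word-final; rule 4 does not apply here → [u].

[foːrnoːvbaːzu]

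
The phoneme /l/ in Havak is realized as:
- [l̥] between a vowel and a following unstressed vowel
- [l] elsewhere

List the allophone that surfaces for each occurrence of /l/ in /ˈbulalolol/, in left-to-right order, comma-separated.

[l̥], [l̥], [l̥], [l]

Occurrence 1 (position 3): between a vowel and a following unstressed vowel → [l̥].
Occurrence 2 (position 5): between a vowel and a following unstressed vowel → [l̥].
Occurrence 3 (position 7): between a vowel and a following unstressed vowel → [l̥].
Occurrence 4 (position 9): no conditioning environment matches → elsewhere allophone [l].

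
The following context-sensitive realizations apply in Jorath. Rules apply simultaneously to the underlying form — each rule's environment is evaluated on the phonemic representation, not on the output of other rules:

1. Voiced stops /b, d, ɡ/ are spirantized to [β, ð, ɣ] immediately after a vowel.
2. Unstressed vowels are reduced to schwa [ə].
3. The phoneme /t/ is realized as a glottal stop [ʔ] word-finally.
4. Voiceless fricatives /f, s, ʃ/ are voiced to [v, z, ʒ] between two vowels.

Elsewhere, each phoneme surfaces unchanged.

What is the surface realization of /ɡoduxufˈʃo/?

[ɡəðəxəfˈʃo]

/ɡ/ (word-initial): rule 1 targets it, but not immediately after a vowel → unchanged [ɡ].
/o/ meets the environment for rule 2 (in an unstressed syllable) → [ə].
/d/ (between /o/ and /u/) occurs immediately after a vowel → [ð] by rule 1.
/u/ meets the environment for rule 2 (in an unstressed syllable) → [ə].
/x/ (between /u/ and /u/) is unaffected → [x].
Rule 2 applies to /u/ (between /x/ and /f/: in an unstressed syllable) → [ə].
/f/ (between /u/ and /ʃ/) is in the target of rule 4 but the environment (between two vowels) is not met → [f].
/ʃ/ (between /f/ and /o/): rule 4 targets it, but not between two vowels → unchanged [ʃ].
/o/ — word-final; rule 2 does not apply here → [o].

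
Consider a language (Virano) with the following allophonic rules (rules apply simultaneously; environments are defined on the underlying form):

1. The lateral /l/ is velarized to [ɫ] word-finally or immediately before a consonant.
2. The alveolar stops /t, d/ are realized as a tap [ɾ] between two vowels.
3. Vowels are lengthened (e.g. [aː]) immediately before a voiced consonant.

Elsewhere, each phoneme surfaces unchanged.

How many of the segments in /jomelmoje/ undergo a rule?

4

Segments that undergo a rule: /o/ → [oː] (rule 3); /e/ → [eː] (rule 3); /l/ → [ɫ] (rule 1); /o/ → [oː] (rule 3).
All other segments surface unchanged.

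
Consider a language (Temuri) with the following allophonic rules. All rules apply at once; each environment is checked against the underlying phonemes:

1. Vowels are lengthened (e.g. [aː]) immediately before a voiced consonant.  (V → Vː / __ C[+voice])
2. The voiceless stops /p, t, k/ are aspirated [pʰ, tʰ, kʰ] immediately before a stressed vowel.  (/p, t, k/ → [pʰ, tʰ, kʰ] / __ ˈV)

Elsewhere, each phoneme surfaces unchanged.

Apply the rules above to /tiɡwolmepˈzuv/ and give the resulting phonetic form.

[tiːɡwoːlmepˈzuːv]

/t/ (word-initial): rule 2 targets it, but not immediately before a stressed vowel → unchanged [t].
/i/ (between /t/ and /ɡ/): before a voiced consonant, so rule 1 applies → [iː].
Rule 1 applies to /o/ (between /w/ and /l/: before a voiced consonant) → [oː].
/e/ — between /m/ and /p/; rule 1 does not apply here → [e].
/p/ (between /e/ and /z/) fails the environment for rule 2, so it stays [p].
/u/ — between /z/ and /v/, before a voiced consonant — surfaces as [uː] (rule 1).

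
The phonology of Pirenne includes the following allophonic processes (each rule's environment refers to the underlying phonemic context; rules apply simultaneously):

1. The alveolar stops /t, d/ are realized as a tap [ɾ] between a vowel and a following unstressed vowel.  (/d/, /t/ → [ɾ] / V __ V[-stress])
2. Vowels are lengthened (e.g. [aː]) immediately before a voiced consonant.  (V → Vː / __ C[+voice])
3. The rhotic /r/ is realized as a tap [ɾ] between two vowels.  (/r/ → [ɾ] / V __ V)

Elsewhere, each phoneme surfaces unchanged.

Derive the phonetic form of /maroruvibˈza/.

[maːɾoːɾuːviːbˈza]

/m/ — not in any rule's target class → [m].
/a/ (between /m/ and /r/) occurs before a voiced consonant → [aː] by rule 2.
/r/ — between /a/ and /o/, between two vowels — surfaces as [ɾ] (rule 3).
Rule 2 applies to /o/ (between /r/ and /r/: before a voiced consonant) → [oː].
/r/ — between /o/ and /u/, between two vowels — surfaces as [ɾ] (rule 3).
/u/ — between /r/ and /v/, before a voiced consonant — surfaces as [uː] (rule 2).
/v/ — not in any rule's target class → [v].
/i/ meets the environment for rule 2 (before a voiced consonant) → [iː].
/b/ (between /i/ and /z/): no rule targets it → [b].
/z/ stays [z].
/a/ (word-final): rule 2 targets it, but not before a voiced consonant → unchanged [a].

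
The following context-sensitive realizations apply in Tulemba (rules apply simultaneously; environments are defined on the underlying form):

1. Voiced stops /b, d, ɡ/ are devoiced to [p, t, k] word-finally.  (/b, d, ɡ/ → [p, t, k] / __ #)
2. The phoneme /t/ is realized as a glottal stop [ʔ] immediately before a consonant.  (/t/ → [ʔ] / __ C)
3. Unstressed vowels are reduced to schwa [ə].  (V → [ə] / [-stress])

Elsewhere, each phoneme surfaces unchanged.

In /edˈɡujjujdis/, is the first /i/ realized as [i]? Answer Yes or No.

Rule 3 applies to /i/ (between /d/ and /s/: in an unstressed syllable) → [ə].
The actual realization is [ə], not [i].

No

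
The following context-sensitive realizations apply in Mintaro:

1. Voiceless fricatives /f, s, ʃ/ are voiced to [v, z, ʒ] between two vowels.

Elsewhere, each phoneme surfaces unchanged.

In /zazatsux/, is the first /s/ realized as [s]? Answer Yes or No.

Yes

/s/ — between /t/ and /u/; rule 1 does not apply here → [s].
The actual realization is [s], which matches [s].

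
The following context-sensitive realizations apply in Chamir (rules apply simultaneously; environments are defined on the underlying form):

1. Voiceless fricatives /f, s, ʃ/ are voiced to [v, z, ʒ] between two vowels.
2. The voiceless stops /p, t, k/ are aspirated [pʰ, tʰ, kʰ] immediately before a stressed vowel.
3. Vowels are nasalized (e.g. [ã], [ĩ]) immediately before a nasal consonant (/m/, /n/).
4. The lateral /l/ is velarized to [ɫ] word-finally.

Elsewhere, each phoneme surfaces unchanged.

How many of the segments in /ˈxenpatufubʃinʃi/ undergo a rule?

Segments that undergo a rule: /e/ → [ẽ] (rule 3); /f/ → [v] (rule 1); /i/ → [ĩ] (rule 3).
All other segments surface unchanged.

3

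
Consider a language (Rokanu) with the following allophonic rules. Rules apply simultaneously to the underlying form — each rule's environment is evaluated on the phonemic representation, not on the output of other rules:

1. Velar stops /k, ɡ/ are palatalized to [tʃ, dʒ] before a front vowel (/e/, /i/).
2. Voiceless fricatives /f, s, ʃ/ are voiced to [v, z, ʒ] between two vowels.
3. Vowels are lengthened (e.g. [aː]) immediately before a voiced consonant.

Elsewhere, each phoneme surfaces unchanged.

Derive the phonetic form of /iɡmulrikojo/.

/i/ meets the environment for rule 3 (before a voiced consonant) → [iː].
/ɡ/ — between /i/ and /m/; rule 1 does not apply here → [ɡ].
/m/ (between /ɡ/ and /u/) is unaffected → [m].
/u/ (between /m/ and /l/): before a voiced consonant, so rule 3 applies → [uː].
/l/ stays [l].
/r/ (between /l/ and /i/) is unaffected → [r].
/i/ (between /r/ and /k/) fails the environment for rule 3, so it stays [i].
/k/ (between /i/ and /o/) is in the target of rule 1 but the environment (before a front vowel) is not met → [k].
/o/ meets the environment for rule 3 (before a voiced consonant) → [oː].
/j/ (between /o/ and /o/) is unaffected → [j].
/o/ (word-final) fails the environment for rule 3, so it stays [o].

[iːɡmuːlrikoːjo]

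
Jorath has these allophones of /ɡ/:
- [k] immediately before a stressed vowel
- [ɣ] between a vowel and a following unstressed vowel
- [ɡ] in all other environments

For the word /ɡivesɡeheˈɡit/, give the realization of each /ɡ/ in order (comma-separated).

Occurrence 1 (position 1): no conditioning environment matches → elsewhere allophone [ɡ].
Occurrence 2 (position 6): no conditioning environment matches → elsewhere allophone [ɡ].
Occurrence 3 (position 10): immediately before a stressed vowel → [k].

[ɡ], [ɡ], [k]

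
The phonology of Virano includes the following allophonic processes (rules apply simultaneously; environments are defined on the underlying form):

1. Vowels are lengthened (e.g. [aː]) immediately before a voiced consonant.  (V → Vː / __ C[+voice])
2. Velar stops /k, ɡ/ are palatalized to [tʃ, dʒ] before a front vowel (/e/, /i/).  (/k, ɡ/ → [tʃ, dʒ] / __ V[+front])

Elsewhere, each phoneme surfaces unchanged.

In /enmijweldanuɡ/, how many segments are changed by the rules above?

Segments that undergo a rule: /e/ → [eː] (rule 1); /i/ → [iː] (rule 1); /e/ → [eː] (rule 1); /a/ → [aː] (rule 1); /u/ → [uː] (rule 1).
All other segments surface unchanged.

5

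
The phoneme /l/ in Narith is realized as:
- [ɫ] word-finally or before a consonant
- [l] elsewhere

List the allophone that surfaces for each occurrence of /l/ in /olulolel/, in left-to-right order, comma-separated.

Occurrence 1 (position 2): no conditioning environment matches → elsewhere allophone [l].
Occurrence 2 (position 4): no conditioning environment matches → elsewhere allophone [l].
Occurrence 3 (position 6): no conditioning environment matches → elsewhere allophone [l].
Occurrence 4 (position 8): word-finally or before a consonant → [ɫ].

[l], [l], [l], [ɫ]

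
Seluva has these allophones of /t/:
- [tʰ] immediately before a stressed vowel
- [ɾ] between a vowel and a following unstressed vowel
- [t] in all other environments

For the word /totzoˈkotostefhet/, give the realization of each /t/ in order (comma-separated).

Occurrence 1 (position 1): no conditioning environment matches → elsewhere allophone [t].
Occurrence 2 (position 3): no conditioning environment matches → elsewhere allophone [t].
Occurrence 3 (position 8): between a vowel and an unstressed vowel → [ɾ].
Occurrence 4 (position 11): no conditioning environment matches → elsewhere allophone [t].
Occurrence 5 (position 16): no conditioning environment matches → elsewhere allophone [t].

[t], [t], [ɾ], [t], [t]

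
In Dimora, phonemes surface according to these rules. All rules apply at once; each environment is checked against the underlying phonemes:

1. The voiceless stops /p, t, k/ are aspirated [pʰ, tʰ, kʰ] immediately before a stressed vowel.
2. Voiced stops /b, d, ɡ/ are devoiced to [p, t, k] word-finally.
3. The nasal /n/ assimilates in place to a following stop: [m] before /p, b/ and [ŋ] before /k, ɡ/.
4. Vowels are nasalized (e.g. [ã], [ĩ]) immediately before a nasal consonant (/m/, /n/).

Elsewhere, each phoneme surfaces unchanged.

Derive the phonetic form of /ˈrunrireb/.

/u/ (between /r/ and /n/): before a nasal consonant, so rule 4 applies → [ũ].
/n/ — between /u/ and /r/; rule 3 does not apply here → [n].
/i/ (between /r/ and /r/) fails the environment for rule 4, so it stays [i].
/e/ (between /r/ and /b/): rule 4 targets it, but not before a nasal consonant → unchanged [e].
/b/ (word-final): word-finally, so rule 2 applies → [p].

[ˈrũnrirep]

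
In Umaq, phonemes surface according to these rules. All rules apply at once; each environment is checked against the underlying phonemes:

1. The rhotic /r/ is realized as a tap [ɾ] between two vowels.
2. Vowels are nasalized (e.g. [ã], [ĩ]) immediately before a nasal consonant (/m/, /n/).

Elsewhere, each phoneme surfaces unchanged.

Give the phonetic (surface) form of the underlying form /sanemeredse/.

/s/ stays [s].
/a/ meets the environment for rule 2 (before a nasal consonant) → [ã].
/n/ (between /a/ and /e/) is unaffected → [n].
/e/ meets the environment for rule 2 (before a nasal consonant) → [ẽ].
/m/ (between /e/ and /e/) is unaffected → [m].
/e/ (between /m/ and /r/) fails the environment for rule 2, so it stays [e].
/r/ — between /e/ and /e/, between two vowels — surfaces as [ɾ] (rule 1).
/e/ — between /r/ and /d/; rule 2 does not apply here → [e].
/d/ — not in any rule's target class → [d].
/s/ stays [s].
/e/ (word-final): rule 2 targets it, but not before a nasal consonant → unchanged [e].

[sãnẽmeɾedse]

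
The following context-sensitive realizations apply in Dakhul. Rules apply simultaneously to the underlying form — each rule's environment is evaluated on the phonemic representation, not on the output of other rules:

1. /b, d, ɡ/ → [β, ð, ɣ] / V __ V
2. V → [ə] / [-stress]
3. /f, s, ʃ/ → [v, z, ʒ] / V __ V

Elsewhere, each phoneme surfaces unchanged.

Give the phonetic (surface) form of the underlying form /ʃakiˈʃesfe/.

[ʃəkəˈʒesfə]

/ʃ/ (word-initial): rule 3 targets it, but not between two vowels → unchanged [ʃ].
/a/ — between /ʃ/ and /k/, in an unstressed syllable — surfaces as [ə] (rule 2).
/k/ stays [k].
/i/ — between /k/ and /ʃ/, in an unstressed syllable — surfaces as [ə] (rule 2).
/ʃ/ (between /i/ and /e/): between two vowels, so rule 3 applies → [ʒ].
/e/ — between /ʃ/ and /s/; rule 2 does not apply here → [e].
/s/ (between /e/ and /f/): rule 3 targets it, but not between two vowels → unchanged [s].
/f/ (between /s/ and /e/) is in the target of rule 3 but the environment (between two vowels) is not met → [f].
/e/ meets the environment for rule 2 (in an unstressed syllable) → [ə].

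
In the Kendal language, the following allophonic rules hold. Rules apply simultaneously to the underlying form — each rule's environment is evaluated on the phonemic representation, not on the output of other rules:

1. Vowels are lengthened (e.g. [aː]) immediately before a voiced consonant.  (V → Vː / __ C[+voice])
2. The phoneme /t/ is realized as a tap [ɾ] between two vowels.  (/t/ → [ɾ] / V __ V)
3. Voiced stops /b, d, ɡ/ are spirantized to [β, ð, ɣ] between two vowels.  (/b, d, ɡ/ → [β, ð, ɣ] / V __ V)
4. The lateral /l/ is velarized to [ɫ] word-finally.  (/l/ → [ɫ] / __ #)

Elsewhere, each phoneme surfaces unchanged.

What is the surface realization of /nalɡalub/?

[naːlɡaːluːb]

/a/ — between /n/ and /l/, before a voiced consonant — surfaces as [aː] (rule 1).
/l/ (between /a/ and /ɡ/) fails the environment for rule 4, so it stays [l].
/ɡ/ — between /l/ and /a/; rule 3 does not apply here → [ɡ].
/a/ (between /ɡ/ and /l/): before a voiced consonant, so rule 1 applies → [aː].
/l/ (between /a/ and /u/) is in the target of rule 4 but the environment (word-finally) is not met → [l].
/u/ — between /l/ and /b/, before a voiced consonant — surfaces as [uː] (rule 1).
/b/ — word-final; rule 3 does not apply here → [b].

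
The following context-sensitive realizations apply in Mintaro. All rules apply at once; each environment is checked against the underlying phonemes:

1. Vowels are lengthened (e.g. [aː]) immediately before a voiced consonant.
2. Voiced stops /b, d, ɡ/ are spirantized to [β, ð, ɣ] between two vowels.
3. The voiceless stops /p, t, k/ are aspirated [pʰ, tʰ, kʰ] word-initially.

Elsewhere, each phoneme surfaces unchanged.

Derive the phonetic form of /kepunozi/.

/k/ (word-initial): word-initially, so rule 3 applies → [kʰ].
/e/ (between /k/ and /p/) is in the target of rule 1 but the environment (before a voiced consonant) is not met → [e].
/p/ — between /e/ and /u/; rule 3 does not apply here → [p].
/u/ (between /p/ and /n/) occurs before a voiced consonant → [uː] by rule 1.
/n/ stays [n].
/o/ (between /n/ and /z/): before a voiced consonant, so rule 1 applies → [oː].
/z/ (between /o/ and /i/): no rule targets it → [z].
/i/ — word-final; rule 1 does not apply here → [i].

[kʰepuːnoːzi]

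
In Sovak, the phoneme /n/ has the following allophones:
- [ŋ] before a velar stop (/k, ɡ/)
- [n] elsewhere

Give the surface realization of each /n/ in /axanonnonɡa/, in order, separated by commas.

Occurrence 1 (position 4): no conditioning environment matches → elsewhere allophone [n].
Occurrence 2 (position 6): no conditioning environment matches → elsewhere allophone [n].
Occurrence 3 (position 7): no conditioning environment matches → elsewhere allophone [n].
Occurrence 4 (position 9): before a velar stop → [ŋ].

[n], [n], [n], [ŋ]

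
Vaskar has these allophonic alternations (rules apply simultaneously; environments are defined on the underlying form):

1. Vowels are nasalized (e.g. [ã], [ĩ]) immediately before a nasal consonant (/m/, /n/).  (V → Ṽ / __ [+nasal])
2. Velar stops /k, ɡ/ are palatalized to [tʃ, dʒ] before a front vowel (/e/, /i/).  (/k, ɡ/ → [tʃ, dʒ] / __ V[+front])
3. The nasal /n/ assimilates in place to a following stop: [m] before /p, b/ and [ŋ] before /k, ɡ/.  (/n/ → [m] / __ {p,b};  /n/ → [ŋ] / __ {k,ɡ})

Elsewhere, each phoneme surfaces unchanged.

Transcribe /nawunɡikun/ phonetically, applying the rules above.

[nawũŋdʒikũn]

/n/ — word-initial; rule 3 does not apply here → [n].
/a/ (between /n/ and /w/) is in the target of rule 1 but the environment (before a nasal consonant) is not met → [a].
/w/ stays [w].
/u/ (between /w/ and /n/): before a nasal consonant, so rule 1 applies → [ũ].
Rule 3 applies to /n/ (between /u/ and /ɡ/: before a labial or velar stop) → [ŋ].
Rule 2 applies to /ɡ/ (between /n/ and /i/: before a front vowel) → [dʒ].
/i/ (between /ɡ/ and /k/) fails the environment for rule 1, so it stays [i].
/k/ (between /i/ and /u/) is in the target of rule 2 but the environment (before a front vowel) is not met → [k].
Rule 1 applies to /u/ (between /k/ and /n/: before a nasal consonant) → [ũ].
/n/ (word-final): rule 3 targets it, but not before a labial or velar stop → unchanged [n].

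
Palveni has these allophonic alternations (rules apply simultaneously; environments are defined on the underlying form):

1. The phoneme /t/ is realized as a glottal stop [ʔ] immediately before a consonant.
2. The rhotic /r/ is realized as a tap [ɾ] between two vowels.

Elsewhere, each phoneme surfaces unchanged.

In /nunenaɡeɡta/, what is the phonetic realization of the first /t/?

[t]

/t/ (between /ɡ/ and /a/) fails the environment for rule 1, so it stays [t].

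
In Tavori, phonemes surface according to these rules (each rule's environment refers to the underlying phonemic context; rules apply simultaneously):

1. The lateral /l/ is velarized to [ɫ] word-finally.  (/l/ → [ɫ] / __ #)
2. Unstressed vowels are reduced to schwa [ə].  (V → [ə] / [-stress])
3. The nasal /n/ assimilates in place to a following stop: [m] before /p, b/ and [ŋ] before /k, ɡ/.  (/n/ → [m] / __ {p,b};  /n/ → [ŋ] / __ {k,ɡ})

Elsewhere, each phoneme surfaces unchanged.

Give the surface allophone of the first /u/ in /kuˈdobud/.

/u/ (between /k/ and /d/): in an unstressed syllable, so rule 2 applies → [ə].

[ə]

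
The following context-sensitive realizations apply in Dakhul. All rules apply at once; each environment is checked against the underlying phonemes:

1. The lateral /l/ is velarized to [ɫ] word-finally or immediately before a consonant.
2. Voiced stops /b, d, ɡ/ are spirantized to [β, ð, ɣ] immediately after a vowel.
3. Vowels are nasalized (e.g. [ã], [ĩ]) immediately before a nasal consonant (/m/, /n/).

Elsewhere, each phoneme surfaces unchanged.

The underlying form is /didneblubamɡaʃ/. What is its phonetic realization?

/d/ (word-initial) fails the environment for rule 2, so it stays [d].
/i/ (between /d/ and /d/) is in the target of rule 3 but the environment (before a nasal consonant) is not met → [i].
/d/ (between /i/ and /n/): immediately after a vowel, so rule 2 applies → [ð].
/n/ (between /d/ and /e/) is unaffected → [n].
/e/ (between /n/ and /b/): rule 3 targets it, but not before a nasal consonant → unchanged [e].
/b/ (between /e/ and /l/) occurs immediately after a vowel → [β] by rule 2.
/l/ — between /b/ and /u/; rule 1 does not apply here → [l].
/u/ — between /l/ and /b/; rule 3 does not apply here → [u].
/b/ (between /u/ and /a/) occurs immediately after a vowel → [β] by rule 2.
/a/ (between /b/ and /m/) occurs before a nasal consonant → [ã] by rule 3.
/m/ (between /a/ and /ɡ/) is unaffected → [m].
/ɡ/ (between /m/ and /a/) fails the environment for rule 2, so it stays [ɡ].
/a/ (between /ɡ/ and /ʃ/) is in the target of rule 3 but the environment (before a nasal consonant) is not met → [a].
/ʃ/ — not in any rule's target class → [ʃ].

[diðneβluβãmɡaʃ]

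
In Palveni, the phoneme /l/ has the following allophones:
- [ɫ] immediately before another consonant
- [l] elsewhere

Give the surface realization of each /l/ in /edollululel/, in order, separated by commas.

[ɫ], [l], [l], [l], [l]

Occurrence 1 (position 4): immediately before another consonant → [ɫ].
Occurrence 2 (position 5): no conditioning environment matches → elsewhere allophone [l].
Occurrence 3 (position 7): no conditioning environment matches → elsewhere allophone [l].
Occurrence 4 (position 9): no conditioning environment matches → elsewhere allophone [l].
Occurrence 5 (position 11): no conditioning environment matches → elsewhere allophone [l].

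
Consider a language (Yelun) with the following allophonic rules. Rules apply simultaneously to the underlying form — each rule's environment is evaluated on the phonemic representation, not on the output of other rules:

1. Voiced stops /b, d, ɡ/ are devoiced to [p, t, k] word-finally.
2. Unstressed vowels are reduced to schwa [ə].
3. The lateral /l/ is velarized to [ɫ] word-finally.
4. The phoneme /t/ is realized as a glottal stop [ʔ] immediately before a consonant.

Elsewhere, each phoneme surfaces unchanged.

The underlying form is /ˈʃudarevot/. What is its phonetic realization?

/ʃ/ (word-initial): no rule targets it → [ʃ].
/u/ (between /ʃ/ and /d/) fails the environment for rule 2, so it stays [u].
/d/ (between /u/ and /a/) is in the target of rule 1 but the environment (word-finally) is not met → [d].
Rule 2 applies to /a/ (between /d/ and /r/: in an unstressed syllable) → [ə].
/r/ — not in any rule's target class → [r].
/e/ meets the environment for rule 2 (in an unstressed syllable) → [ə].
/v/ (between /e/ and /o/): no rule targets it → [v].
Rule 2 applies to /o/ (between /v/ and /t/: in an unstressed syllable) → [ə].
/t/ (word-final): rule 4 targets it, but not immediately before a consonant → unchanged [t].

[ˈʃudərəvət]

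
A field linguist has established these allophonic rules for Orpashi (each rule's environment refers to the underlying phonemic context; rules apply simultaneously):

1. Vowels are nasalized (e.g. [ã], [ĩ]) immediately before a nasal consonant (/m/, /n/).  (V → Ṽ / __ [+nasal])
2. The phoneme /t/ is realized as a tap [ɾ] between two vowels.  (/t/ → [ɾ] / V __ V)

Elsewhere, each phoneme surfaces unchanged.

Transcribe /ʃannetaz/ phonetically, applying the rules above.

[ʃãnneɾaz]

/ʃ/ — not in any rule's target class → [ʃ].
/a/ (between /ʃ/ and /n/) occurs before a nasal consonant → [ã] by rule 1.
/n/ stays [n].
/n/ stays [n].
/e/ (between /n/ and /t/) is in the target of rule 1 but the environment (before a nasal consonant) is not met → [e].
/t/ meets the environment for rule 2 (between two vowels) → [ɾ].
/a/ (between /t/ and /z/): rule 1 targets it, but not before a nasal consonant → unchanged [a].
/z/ stays [z].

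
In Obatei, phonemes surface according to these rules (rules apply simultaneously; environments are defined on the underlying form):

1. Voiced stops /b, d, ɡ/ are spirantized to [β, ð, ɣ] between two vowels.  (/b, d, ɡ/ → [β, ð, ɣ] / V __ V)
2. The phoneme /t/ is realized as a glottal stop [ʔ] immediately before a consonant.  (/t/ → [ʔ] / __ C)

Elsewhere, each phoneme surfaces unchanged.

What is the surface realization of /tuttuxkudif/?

[tuʔtuxkuðif]

/t/ (word-initial) is in the target of rule 2 but the environment (immediately before a consonant) is not met → [t].
/t/ meets the environment for rule 2 (immediately before a consonant) → [ʔ].
/t/ (between /t/ and /u/) fails the environment for rule 2, so it stays [t].
/d/ (between /u/ and /i/) occurs between two vowels → [ð] by rule 1.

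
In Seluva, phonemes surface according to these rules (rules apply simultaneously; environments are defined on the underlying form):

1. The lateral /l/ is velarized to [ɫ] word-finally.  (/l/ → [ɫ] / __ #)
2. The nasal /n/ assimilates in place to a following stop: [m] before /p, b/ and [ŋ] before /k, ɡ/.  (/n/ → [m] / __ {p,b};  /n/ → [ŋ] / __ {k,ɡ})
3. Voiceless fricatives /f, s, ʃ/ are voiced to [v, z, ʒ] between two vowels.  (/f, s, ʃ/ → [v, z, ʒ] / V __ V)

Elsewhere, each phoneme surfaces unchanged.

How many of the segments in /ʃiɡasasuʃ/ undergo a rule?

2

Segments that undergo a rule: /s/ → [z] (rule 3); /s/ → [z] (rule 3).
All other segments surface unchanged.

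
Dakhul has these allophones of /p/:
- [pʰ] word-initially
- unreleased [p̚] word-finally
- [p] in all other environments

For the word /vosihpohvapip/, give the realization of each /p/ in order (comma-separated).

Occurrence 1 (position 6): no conditioning environment matches → elsewhere allophone [p].
Occurrence 2 (position 11): no conditioning environment matches → elsewhere allophone [p].
Occurrence 3 (position 13): word-finally → [p̚].

[p], [p], [p̚]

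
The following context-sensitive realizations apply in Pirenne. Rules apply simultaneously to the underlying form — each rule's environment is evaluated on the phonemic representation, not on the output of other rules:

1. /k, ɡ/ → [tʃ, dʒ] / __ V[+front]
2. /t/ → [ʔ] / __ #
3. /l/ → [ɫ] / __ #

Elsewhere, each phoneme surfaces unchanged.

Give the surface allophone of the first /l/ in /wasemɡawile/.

[l]

/l/ (between /i/ and /e/) fails the environment for rule 3, so it stays [l].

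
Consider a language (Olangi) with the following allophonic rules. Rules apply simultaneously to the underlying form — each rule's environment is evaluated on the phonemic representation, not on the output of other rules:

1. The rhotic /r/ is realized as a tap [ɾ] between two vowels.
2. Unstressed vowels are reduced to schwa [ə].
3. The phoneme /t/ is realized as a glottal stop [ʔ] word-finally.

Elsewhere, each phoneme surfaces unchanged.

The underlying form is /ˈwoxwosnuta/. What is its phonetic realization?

[ˈwoxwəsnətə]

/w/ — not in any rule's target class → [w].
/o/ (between /w/ and /x/): rule 2 targets it, but not in an unstressed syllable → unchanged [o].
/x/ — not in any rule's target class → [x].
/w/ — not in any rule's target class → [w].
/o/ (between /w/ and /s/): in an unstressed syllable, so rule 2 applies → [ə].
/s/ (between /o/ and /n/): no rule targets it → [s].
/n/ stays [n].
/u/ — between /n/ and /t/, in an unstressed syllable — surfaces as [ə] (rule 2).
/t/ (between /u/ and /a/) is in the target of rule 3 but the environment (word-finally) is not met → [t].
/a/ — word-final, in an unstressed syllable — surfaces as [ə] (rule 2).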